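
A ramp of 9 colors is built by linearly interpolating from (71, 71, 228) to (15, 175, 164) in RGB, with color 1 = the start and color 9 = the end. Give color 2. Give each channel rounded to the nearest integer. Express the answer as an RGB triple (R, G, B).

With 9 swatches and endpoints inclusive, swatch 2 sits at t = (2 − 1)/(9 − 1) = 1/8 ≈ 0.125.
R = 71 + 0.125 × (15 − 71) = 64 → 64
G = 71 + 0.125 × (175 − 71) = 84 → 84
B = 228 + 0.125 × (164 − 228) = 220 → 220

(64, 84, 220)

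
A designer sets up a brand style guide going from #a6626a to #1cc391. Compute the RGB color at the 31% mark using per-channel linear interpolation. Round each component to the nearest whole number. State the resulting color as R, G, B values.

(123, 128, 118)

#a6626a → (166, 98, 106); #1cc391 → (28, 195, 145).
31% corresponds to t = 0.31.
R = 166 + 0.31 × (28 − 166) = 166 + 0.31 × -138 = 123.22 → 123
G = 98 + 0.31 × (195 − 98) = 98 + 0.31 × 97 = 128.07 → 128
B = 106 + 0.31 × (145 − 106) = 106 + 0.31 × 39 = 118.09 → 118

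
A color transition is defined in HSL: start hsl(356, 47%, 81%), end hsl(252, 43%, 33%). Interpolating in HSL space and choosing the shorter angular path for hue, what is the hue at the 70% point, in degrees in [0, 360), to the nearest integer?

283

Hue arc: Δh = 252 − 356 = -104° (|Δh| ≤ 180, already the shorter path).
H = 356 + 0.7 × (-104) = 283.2 → 283°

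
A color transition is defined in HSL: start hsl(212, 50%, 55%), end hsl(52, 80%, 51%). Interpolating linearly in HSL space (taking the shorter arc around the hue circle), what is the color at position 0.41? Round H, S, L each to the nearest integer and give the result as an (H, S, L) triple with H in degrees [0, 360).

(146, 62, 53)

Hue arc: Δh = 52 − 212 = -160° (|Δh| ≤ 180, already the shorter path).
H = 212 + 0.41 × (-160) = 146.4 → 146°
S = 50 + 0.41 × (80 − 50) = 62.3 → 62%
L = 55 + 0.41 × (51 − 55) = 53.36 → 53%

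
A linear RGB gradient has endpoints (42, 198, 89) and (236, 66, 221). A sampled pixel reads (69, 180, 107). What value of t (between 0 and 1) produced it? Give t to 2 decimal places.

Invert the lerp on the R channel (largest span, 194): t = (69 − 42) / (236 − 42) = 27/194 = 0.13918.
Check on G: (180 − 198)/(66 − 198) = 0.1364 ✓

0.14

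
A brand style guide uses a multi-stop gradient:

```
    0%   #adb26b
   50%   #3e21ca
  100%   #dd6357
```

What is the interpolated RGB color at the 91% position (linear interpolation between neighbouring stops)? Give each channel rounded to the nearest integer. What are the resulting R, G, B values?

(192, 87, 108)

91% lies between the 50% and 100% stops, so the local fraction is t = (91 − 50)/(100 − 50) = 41/50 ≈ 0.82.
#3e21ca → (62, 33, 202); #dd6357 → (221, 99, 87).
R = 62 + 0.82 × (221 − 62) = 192.38 → 192
G = 33 + 0.82 × (99 − 33) = 87.12 → 87
B = 202 + 0.82 × (87 − 202) = 107.7 → 108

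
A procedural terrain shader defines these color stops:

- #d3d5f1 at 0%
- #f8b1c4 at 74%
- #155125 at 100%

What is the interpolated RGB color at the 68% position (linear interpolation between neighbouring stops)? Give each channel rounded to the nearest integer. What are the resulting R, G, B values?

68% lies between the 0% and 74% stops, so the local fraction is t = (68 − 0)/(74 − 0) = 68/74 ≈ 0.9189.
#d3d5f1 → (211, 213, 241); #f8b1c4 → (248, 177, 196).
R = 211 + 0.9189 × (248 − 211) = 244.999 → 245
G = 213 + 0.9189 × (177 − 213) = 179.92 → 180
B = 241 + 0.9189 × (196 − 241) = 199.649 → 200

(245, 180, 200)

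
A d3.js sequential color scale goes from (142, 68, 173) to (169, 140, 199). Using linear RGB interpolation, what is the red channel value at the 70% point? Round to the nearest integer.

161

R = 142 + 0.7 × (169 − 142) = 160.9 → 161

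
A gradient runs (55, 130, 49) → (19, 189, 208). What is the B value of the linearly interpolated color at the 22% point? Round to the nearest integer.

84

B = 49 + 0.22 × (208 − 49) = 83.98 → 84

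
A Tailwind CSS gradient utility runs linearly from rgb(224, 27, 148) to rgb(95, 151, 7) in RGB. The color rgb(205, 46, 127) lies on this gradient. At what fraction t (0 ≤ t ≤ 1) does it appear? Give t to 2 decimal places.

0.15

Invert the lerp on the B channel (largest span, 141): t = (127 − 148) / (7 − 148) = -21/-141 = 0.14894.
Check on R: (205 − 224)/(95 − 224) = 0.1473 ✓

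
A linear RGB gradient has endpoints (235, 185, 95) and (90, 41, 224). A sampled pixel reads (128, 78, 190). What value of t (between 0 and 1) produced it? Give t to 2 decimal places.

0.74

Invert the lerp on the R channel (largest span, 145): t = (128 − 235) / (90 − 235) = -107/-145 = 0.73793.
Check on G: (78 − 185)/(41 − 185) = 0.7431 ✓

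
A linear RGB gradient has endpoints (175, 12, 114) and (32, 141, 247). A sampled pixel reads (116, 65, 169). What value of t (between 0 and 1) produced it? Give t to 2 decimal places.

0.41

Invert the lerp on the R channel (largest span, 143): t = (116 − 175) / (32 − 175) = -59/-143 = 0.41259.
Check on G: (65 − 12)/(141 − 12) = 0.4109 ✓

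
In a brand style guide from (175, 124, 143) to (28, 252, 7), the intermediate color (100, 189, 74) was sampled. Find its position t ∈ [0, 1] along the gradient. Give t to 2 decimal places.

0.51

Invert the lerp on the R channel (largest span, 147): t = (100 − 175) / (28 − 175) = -75/-147 = 0.5102.
Check on G: (189 − 124)/(252 − 124) = 0.5078 ✓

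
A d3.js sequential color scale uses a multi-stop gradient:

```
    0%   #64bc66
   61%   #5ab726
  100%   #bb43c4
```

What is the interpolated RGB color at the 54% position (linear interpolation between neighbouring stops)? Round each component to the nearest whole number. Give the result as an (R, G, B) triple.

(91, 184, 45)

54% lies between the 0% and 61% stops, so the local fraction is t = (54 − 0)/(61 − 0) = 54/61 ≈ 0.8852.
#64bc66 → (100, 188, 102); #5ab726 → (90, 183, 38).
R = 100 + 0.8852 × (90 − 100) = 91.148 → 91
G = 188 + 0.8852 × (183 − 188) = 183.574 → 184
B = 102 + 0.8852 × (38 − 102) = 45.347 → 45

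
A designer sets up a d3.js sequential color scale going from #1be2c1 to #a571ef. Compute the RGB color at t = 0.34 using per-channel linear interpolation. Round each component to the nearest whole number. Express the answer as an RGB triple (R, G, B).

(74, 188, 209)

#1be2c1 → (27, 226, 193); #a571ef → (165, 113, 239).
R = 27 + 0.34 × (165 − 27) = 27 + 0.34 × 138 = 73.92 → 74
G = 226 + 0.34 × (113 − 226) = 226 + 0.34 × -113 = 187.58 → 188
B = 193 + 0.34 × (239 − 193) = 193 + 0.34 × 46 = 208.64 → 209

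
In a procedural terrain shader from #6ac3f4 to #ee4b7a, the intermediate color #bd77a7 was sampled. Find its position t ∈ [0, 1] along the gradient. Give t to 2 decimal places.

0.63

Invert the lerp on the R channel (largest span, 132): t = (189 − 106) / (238 − 106) = 83/132 = 0.62879.
Check on G: (119 − 195)/(75 − 195) = 0.6333 ✓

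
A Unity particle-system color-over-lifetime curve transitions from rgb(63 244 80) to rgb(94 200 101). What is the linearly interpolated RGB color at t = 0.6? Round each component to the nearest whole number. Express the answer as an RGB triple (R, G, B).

(82, 218, 93)

R = 63 + 0.6 × (94 − 63) = 63 + 0.6 × 31 = 81.6 → 82
G = 244 + 0.6 × (200 − 244) = 244 + 0.6 × -44 = 217.6 → 218
B = 80 + 0.6 × (101 − 80) = 80 + 0.6 × 21 = 92.6 → 93
So the blended color is (82, 218, 93), about #52da5d.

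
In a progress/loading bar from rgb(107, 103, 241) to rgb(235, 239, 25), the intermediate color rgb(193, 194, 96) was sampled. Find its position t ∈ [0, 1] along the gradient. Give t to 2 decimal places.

Invert the lerp on the B channel (largest span, 216): t = (96 − 241) / (25 − 241) = -145/-216 = 0.6713.
Check on R: (193 − 107)/(235 − 107) = 0.6719 ✓

0.67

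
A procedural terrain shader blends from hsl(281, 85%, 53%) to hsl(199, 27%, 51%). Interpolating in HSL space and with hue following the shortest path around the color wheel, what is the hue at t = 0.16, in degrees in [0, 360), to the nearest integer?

268

Hue arc: Δh = 199 − 281 = -82° (|Δh| ≤ 180, already the shorter path).
H = 281 + 0.16 × (-82) = 267.88 → 268°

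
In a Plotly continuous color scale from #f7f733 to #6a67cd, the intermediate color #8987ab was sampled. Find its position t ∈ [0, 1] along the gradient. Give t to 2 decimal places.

Invert the lerp on the B channel (largest span, 154): t = (171 − 51) / (205 − 51) = 120/154 = 0.77922.
Check on R: (137 − 247)/(106 − 247) = 0.7801 ✓

0.78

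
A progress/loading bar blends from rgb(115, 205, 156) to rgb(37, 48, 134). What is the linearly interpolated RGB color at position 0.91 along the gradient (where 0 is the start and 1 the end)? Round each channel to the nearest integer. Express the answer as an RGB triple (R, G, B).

(44, 62, 136)

R = 115 + 0.91 × (37 − 115) = 115 + 0.91 × -78 = 44.02 → 44
G = 205 + 0.91 × (48 − 205) = 205 + 0.91 × -157 = 62.13 → 62
B = 156 + 0.91 × (134 − 156) = 156 + 0.91 × -22 = 135.98 → 136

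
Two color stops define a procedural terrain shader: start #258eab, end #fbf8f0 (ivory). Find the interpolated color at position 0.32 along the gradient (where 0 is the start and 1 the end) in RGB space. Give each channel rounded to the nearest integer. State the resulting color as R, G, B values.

#258eab → (37, 142, 171); #fbf8f0 → (251, 248, 240).
R = 37 + 0.32 × (251 − 37) = 37 + 0.32 × 214 = 105.48 → 105
G = 142 + 0.32 × (248 − 142) = 142 + 0.32 × 106 = 175.92 → 176
B = 171 + 0.32 × (240 − 171) = 171 + 0.32 × 69 = 193.08 → 193

(105, 176, 193)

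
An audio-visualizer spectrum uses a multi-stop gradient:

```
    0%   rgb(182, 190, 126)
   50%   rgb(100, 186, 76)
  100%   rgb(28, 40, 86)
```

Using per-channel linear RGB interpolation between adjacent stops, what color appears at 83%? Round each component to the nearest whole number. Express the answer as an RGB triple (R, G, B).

(52, 90, 83)

83% lies between the 50% and 100% stops, so the local fraction is t = (83 − 50)/(100 − 50) = 33/50 ≈ 0.66.
R = 100 + 0.66 × (28 − 100) = 52.48 → 52
G = 186 + 0.66 × (40 − 186) = 89.64 → 90
B = 76 + 0.66 × (86 − 76) = 82.6 → 83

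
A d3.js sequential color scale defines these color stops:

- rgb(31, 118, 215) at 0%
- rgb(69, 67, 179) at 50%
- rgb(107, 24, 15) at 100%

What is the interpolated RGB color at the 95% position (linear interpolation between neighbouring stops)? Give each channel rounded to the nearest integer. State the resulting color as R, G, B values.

(103, 28, 31)

95% lies between the 50% and 100% stops, so the local fraction is t = (95 − 50)/(100 − 50) = 45/50 ≈ 0.9.
R = 69 + 0.9 × (107 − 69) = 103.2 → 103
G = 67 + 0.9 × (24 − 67) = 28.3 → 28
B = 179 + 0.9 × (15 − 179) = 31.4 → 31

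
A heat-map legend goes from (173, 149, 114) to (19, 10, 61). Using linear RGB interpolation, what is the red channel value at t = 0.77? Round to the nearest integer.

54

R = 173 + 0.77 × (19 − 173) = 54.42 → 54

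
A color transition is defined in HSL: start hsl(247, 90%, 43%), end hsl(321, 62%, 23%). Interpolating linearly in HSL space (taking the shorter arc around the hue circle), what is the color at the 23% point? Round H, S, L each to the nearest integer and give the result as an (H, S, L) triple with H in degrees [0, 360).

(264, 84, 38)

Hue arc: Δh = 321 − 247 = 74° (|Δh| ≤ 180, already the shorter path).
H = 247 + 0.23 × (74) = 264.02 → 264°
S = 90 + 0.23 × (62 − 90) = 83.56 → 84%
L = 43 + 0.23 × (23 − 43) = 38.4 → 38%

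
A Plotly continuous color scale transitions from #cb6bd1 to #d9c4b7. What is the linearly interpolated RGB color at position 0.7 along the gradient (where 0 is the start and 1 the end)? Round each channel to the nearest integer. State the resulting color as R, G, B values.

#cb6bd1 → (203, 107, 209); #d9c4b7 → (217, 196, 183).
R = 203 + 0.7 × (217 − 203) = 203 + 0.7 × 14 = 212.8 → 213
G = 107 + 0.7 × (196 − 107) = 107 + 0.7 × 89 = 169.3 → 169
B = 209 + 0.7 × (183 − 209) = 209 + 0.7 × -26 = 190.8 → 191

(213, 169, 191)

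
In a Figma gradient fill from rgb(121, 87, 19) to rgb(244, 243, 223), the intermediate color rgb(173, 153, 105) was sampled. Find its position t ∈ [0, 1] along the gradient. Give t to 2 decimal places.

0.42

Invert the lerp on the B channel (largest span, 204): t = (105 − 19) / (223 − 19) = 86/204 = 0.42157.
Check on R: (173 − 121)/(244 − 121) = 0.4228 ✓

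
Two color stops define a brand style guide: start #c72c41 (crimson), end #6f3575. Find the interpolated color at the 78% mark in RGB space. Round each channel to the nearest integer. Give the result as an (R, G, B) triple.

(130, 51, 106)

#c72c41 → (199, 44, 65); #6f3575 → (111, 53, 117).
78% corresponds to t = 0.78.
R = 199 + 0.78 × (111 − 199) = 199 + 0.78 × -88 = 130.36 → 130
G = 44 + 0.78 × (53 − 44) = 44 + 0.78 × 9 = 51.02 → 51
B = 65 + 0.78 × (117 − 65) = 65 + 0.78 × 52 = 105.56 → 106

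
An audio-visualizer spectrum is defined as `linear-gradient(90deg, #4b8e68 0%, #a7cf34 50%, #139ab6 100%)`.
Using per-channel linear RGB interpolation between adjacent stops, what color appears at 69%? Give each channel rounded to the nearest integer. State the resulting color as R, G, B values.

(111, 187, 101)

69% lies between the 50% and 100% stops, so the local fraction is t = (69 − 50)/(100 − 50) = 19/50 ≈ 0.38.
#a7cf34 → (167, 207, 52); #139ab6 → (19, 154, 182).
R = 167 + 0.38 × (19 − 167) = 110.76 → 111
G = 207 + 0.38 × (154 − 207) = 186.86 → 187
B = 52 + 0.38 × (182 − 52) = 101.4 → 101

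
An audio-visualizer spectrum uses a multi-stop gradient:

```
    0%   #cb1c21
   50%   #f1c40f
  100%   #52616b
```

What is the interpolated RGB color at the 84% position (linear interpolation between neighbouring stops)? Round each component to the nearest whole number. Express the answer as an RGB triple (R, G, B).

84% lies between the 50% and 100% stops, so the local fraction is t = (84 − 50)/(100 − 50) = 34/50 ≈ 0.68.
#f1c40f → (241, 196, 15); #52616b → (82, 97, 107).
R = 241 + 0.68 × (82 − 241) = 132.88 → 133
G = 196 + 0.68 × (97 − 196) = 128.68 → 129
B = 15 + 0.68 × (107 − 15) = 77.56 → 78

(133, 129, 78)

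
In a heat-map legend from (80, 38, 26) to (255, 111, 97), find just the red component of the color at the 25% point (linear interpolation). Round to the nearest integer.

124

R = 80 + 0.25 × (255 − 80) = 123.75 → 124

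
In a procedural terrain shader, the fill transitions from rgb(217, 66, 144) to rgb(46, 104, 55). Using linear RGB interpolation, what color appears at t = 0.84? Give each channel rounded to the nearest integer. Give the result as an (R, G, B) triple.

R = 217 + 0.84 × (46 − 217) = 217 + 0.84 × -171 = 73.36 → 73
G = 66 + 0.84 × (104 − 66) = 66 + 0.84 × 38 = 97.92 → 98
B = 144 + 0.84 × (55 − 144) = 144 + 0.84 × -89 = 69.24 → 69
So the blended color is (73, 98, 69), about #496245.

(73, 98, 69)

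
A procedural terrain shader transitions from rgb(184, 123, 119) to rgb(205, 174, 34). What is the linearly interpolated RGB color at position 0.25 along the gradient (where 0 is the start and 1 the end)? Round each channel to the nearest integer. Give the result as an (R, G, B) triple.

(189, 136, 98)

R = 184 + 0.25 × (205 − 184) = 184 + 0.25 × 21 = 189.25 → 189
G = 123 + 0.25 × (174 − 123) = 123 + 0.25 × 51 = 135.75 → 136
B = 119 + 0.25 × (34 − 119) = 119 + 0.25 × -85 = 97.75 → 98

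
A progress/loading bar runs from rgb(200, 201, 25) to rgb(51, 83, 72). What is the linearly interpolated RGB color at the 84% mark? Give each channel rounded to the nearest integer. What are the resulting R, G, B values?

(75, 102, 64)

84% corresponds to t = 0.84.
R = 200 + 0.84 × (51 − 200) = 200 + 0.84 × -149 = 74.84 → 75
G = 201 + 0.84 × (83 − 201) = 201 + 0.84 × -118 = 101.88 → 102
B = 25 + 0.84 × (72 − 25) = 25 + 0.84 × 47 = 64.48 → 64
So the blended color is (75, 102, 64), about #4b6640.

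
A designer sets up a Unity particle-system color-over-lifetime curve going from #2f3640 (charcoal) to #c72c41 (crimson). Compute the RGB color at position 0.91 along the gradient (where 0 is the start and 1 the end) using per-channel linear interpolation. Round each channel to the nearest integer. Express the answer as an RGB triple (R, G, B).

#2f3640 → (47, 54, 64); #c72c41 → (199, 44, 65).
R = 47 + 0.91 × (199 − 47) = 47 + 0.91 × 152 = 185.32 → 185
G = 54 + 0.91 × (44 − 54) = 54 + 0.91 × -10 = 44.9 → 45
B = 64 + 0.91 × (65 − 64) = 64 + 0.91 × 1 = 64.91 → 65

(185, 45, 65)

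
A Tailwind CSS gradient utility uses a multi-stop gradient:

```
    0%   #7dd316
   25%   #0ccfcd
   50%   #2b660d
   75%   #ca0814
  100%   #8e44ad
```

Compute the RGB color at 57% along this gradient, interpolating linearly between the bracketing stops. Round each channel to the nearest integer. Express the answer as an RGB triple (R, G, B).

57% lies between the 50% and 75% stops, so the local fraction is t = (57 − 50)/(75 − 50) = 7/25 ≈ 0.28.
#2b660d → (43, 102, 13); #ca0814 → (202, 8, 20).
R = 43 + 0.28 × (202 − 43) = 87.52 → 88
G = 102 + 0.28 × (8 − 102) = 75.68 → 76
B = 13 + 0.28 × (20 − 13) = 14.96 → 15

(88, 76, 15)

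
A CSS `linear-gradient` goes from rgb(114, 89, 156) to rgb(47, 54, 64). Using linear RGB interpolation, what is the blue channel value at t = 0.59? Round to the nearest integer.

B = 156 + 0.59 × (64 − 156) = 101.72 → 102

102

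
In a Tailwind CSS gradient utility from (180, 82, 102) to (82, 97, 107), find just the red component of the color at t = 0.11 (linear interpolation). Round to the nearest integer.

R = 180 + 0.11 × (82 − 180) = 169.22 → 169

169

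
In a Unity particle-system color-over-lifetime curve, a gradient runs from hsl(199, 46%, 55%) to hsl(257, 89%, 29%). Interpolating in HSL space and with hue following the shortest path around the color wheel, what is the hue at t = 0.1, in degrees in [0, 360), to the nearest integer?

205

Hue arc: Δh = 257 − 199 = 58° (|Δh| ≤ 180, already the shorter path).
H = 199 + 0.1 × (58) = 204.8 → 205°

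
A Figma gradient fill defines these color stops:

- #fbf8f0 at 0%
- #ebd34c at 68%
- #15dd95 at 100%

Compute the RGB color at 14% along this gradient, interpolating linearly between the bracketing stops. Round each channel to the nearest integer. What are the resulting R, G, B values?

14% lies between the 0% and 68% stops, so the local fraction is t = (14 − 0)/(68 − 0) = 14/68 ≈ 0.2059.
#fbf8f0 → (251, 248, 240); #ebd34c → (235, 211, 76).
R = 251 + 0.2059 × (235 − 251) = 247.706 → 248
G = 248 + 0.2059 × (211 − 248) = 240.382 → 240
B = 240 + 0.2059 × (76 − 240) = 206.232 → 206

(248, 240, 206)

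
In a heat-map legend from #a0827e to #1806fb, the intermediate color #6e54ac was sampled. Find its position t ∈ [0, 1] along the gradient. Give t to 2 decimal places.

0.37

Invert the lerp on the R channel (largest span, 136): t = (110 − 160) / (24 − 160) = -50/-136 = 0.36765.
Check on G: (84 − 130)/(6 − 130) = 0.371 ✓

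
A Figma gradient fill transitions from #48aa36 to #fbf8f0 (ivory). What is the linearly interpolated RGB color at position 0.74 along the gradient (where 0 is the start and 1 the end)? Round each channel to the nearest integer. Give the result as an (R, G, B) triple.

(204, 228, 192)

#48aa36 → (72, 170, 54); #fbf8f0 → (251, 248, 240).
R = 72 + 0.74 × (251 − 72) = 72 + 0.74 × 179 = 204.46 → 204
G = 170 + 0.74 × (248 − 170) = 170 + 0.74 × 78 = 227.72 → 228
B = 54 + 0.74 × (240 − 54) = 54 + 0.74 × 186 = 191.64 → 192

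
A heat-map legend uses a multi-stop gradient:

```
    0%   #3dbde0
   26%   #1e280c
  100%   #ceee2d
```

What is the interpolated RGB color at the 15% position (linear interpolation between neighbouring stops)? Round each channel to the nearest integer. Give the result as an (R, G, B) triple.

15% lies between the 0% and 26% stops, so the local fraction is t = (15 − 0)/(26 − 0) = 15/26 ≈ 0.5769.
#3dbde0 → (61, 189, 224); #1e280c → (30, 40, 12).
R = 61 + 0.5769 × (30 − 61) = 43.116 → 43
G = 189 + 0.5769 × (40 − 189) = 103.042 → 103
B = 224 + 0.5769 × (12 − 224) = 101.697 → 102

(43, 103, 102)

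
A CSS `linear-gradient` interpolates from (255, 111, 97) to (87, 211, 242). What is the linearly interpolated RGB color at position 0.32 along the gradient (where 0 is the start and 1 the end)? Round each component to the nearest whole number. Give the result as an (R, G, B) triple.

(201, 143, 143)

R = 255 + 0.32 × (87 − 255) = 255 + 0.32 × -168 = 201.24 → 201
G = 111 + 0.32 × (211 − 111) = 111 + 0.32 × 100 = 143 → 143
B = 97 + 0.32 × (242 − 97) = 97 + 0.32 × 145 = 143.4 → 143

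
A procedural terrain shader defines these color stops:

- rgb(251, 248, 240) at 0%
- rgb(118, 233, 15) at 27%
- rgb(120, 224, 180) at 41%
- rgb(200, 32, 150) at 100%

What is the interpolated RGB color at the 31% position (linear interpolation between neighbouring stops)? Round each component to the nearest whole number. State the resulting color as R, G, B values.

(119, 230, 62)

31% lies between the 27% and 41% stops, so the local fraction is t = (31 − 27)/(41 − 27) = 4/14 ≈ 0.2857.
R = 118 + 0.2857 × (120 − 118) = 118.571 → 119
G = 233 + 0.2857 × (224 − 233) = 230.429 → 230
B = 15 + 0.2857 × (180 − 15) = 62.141 → 62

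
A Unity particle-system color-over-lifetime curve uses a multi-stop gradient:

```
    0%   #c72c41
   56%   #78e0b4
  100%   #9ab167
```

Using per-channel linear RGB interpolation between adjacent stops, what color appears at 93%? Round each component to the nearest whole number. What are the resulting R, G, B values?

(149, 184, 115)

93% lies between the 56% and 100% stops, so the local fraction is t = (93 − 56)/(100 − 56) = 37/44 ≈ 0.8409.
#78e0b4 → (120, 224, 180); #9ab167 → (154, 177, 103).
R = 120 + 0.8409 × (154 − 120) = 148.591 → 149
G = 224 + 0.8409 × (177 − 224) = 184.478 → 184
B = 180 + 0.8409 × (103 − 180) = 115.251 → 115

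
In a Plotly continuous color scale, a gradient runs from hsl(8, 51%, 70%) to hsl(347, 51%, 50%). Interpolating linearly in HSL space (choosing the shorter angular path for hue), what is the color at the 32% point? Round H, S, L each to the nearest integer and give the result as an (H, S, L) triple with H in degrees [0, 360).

Hue: 347 − 8 = 339°, but |339| > 180 so the shorter arc goes the other way: Δh = 339 − 360 = -21°.
H = 8 + 0.32 × (-21) = 1.28 → 1°
S = 51 + 0.32 × (51 − 51) = 51 → 51%
L = 70 + 0.32 × (50 − 70) = 63.6 → 64%

(1, 51, 64)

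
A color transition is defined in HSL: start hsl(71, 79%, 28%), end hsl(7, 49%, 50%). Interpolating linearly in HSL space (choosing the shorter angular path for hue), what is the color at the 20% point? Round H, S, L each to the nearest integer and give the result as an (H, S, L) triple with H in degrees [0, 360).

Hue arc: Δh = 7 − 71 = -64° (|Δh| ≤ 180, already the shorter path).
H = 71 + 0.2 × (-64) = 58.2 → 58°
S = 79 + 0.2 × (49 − 79) = 73 → 73%
L = 28 + 0.2 × (50 − 28) = 32.4 → 32%

(58, 73, 32)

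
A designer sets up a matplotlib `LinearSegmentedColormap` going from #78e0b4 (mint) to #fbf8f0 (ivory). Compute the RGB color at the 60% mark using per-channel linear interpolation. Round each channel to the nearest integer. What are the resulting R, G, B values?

#78e0b4 → (120, 224, 180); #fbf8f0 → (251, 248, 240).
60% corresponds to t = 0.6.
R = 120 + 0.6 × (251 − 120) = 120 + 0.6 × 131 = 198.6 → 199
G = 224 + 0.6 × (248 − 224) = 224 + 0.6 × 24 = 238.4 → 238
B = 180 + 0.6 × (240 − 180) = 180 + 0.6 × 60 = 216 → 216
So the blended color is (199, 238, 216), about #c7eed8.

(199, 238, 216)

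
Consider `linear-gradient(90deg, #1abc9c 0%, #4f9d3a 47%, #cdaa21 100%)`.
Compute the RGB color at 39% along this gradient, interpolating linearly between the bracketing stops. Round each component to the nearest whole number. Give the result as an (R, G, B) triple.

(70, 162, 75)

39% lies between the 0% and 47% stops, so the local fraction is t = (39 − 0)/(47 − 0) = 39/47 ≈ 0.8298.
#1abc9c → (26, 188, 156); #4f9d3a → (79, 157, 58).
R = 26 + 0.8298 × (79 − 26) = 69.979 → 70
G = 188 + 0.8298 × (157 − 188) = 162.276 → 162
B = 156 + 0.8298 × (58 − 156) = 74.68 → 75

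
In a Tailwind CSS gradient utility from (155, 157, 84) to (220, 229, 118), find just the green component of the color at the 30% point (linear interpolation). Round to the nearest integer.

179

G = 157 + 0.3 × (229 − 157) = 178.6 → 179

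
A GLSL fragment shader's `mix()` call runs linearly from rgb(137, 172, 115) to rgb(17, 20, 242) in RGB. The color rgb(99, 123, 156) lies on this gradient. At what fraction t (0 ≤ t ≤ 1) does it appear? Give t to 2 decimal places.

0.32

Invert the lerp on the G channel (largest span, 152): t = (123 − 172) / (20 − 172) = -49/-152 = 0.32237.
Check on R: (99 − 137)/(17 − 137) = 0.3167 ✓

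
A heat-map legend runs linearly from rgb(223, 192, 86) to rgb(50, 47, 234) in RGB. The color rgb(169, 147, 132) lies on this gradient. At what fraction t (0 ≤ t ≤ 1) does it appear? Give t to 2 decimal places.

0.31

Invert the lerp on the R channel (largest span, 173): t = (169 − 223) / (50 − 223) = -54/-173 = 0.31214.
Check on G: (147 − 192)/(47 − 192) = 0.3103 ✓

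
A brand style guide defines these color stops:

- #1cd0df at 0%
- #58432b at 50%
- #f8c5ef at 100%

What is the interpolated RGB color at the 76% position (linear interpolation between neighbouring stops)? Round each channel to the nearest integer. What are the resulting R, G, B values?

(171, 135, 145)

76% lies between the 50% and 100% stops, so the local fraction is t = (76 − 50)/(100 − 50) = 26/50 ≈ 0.52.
#58432b → (88, 67, 43); #f8c5ef → (248, 197, 239).
R = 88 + 0.52 × (248 − 88) = 171.2 → 171
G = 67 + 0.52 × (197 − 67) = 134.6 → 135
B = 43 + 0.52 × (239 − 43) = 144.92 → 145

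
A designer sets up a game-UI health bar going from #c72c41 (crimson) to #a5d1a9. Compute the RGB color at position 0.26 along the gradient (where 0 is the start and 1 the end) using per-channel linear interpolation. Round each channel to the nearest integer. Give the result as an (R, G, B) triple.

#c72c41 → (199, 44, 65); #a5d1a9 → (165, 209, 169).
R = 199 + 0.26 × (165 − 199) = 199 + 0.26 × -34 = 190.16 → 190
G = 44 + 0.26 × (209 − 44) = 44 + 0.26 × 165 = 86.9 → 87
B = 65 + 0.26 × (169 − 65) = 65 + 0.26 × 104 = 92.04 → 92

(190, 87, 92)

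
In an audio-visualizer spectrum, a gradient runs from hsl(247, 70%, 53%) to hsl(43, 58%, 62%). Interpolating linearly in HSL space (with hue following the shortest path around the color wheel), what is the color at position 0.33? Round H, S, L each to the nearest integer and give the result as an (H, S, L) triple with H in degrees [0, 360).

Hue: 43 − 247 = -204°, but |-204| > 180 so the shorter arc goes the other way: Δh = -204 + 360 = 156°.
H = 247 + 0.33 × (156) = 298.48 → 298°
S = 70 + 0.33 × (58 − 70) = 66.04 → 66%
L = 53 + 0.33 × (62 − 53) = 55.97 → 56%

(298, 66, 56)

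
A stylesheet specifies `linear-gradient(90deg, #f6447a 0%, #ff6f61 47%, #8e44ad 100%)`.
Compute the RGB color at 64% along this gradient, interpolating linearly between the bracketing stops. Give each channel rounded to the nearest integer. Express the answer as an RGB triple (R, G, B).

(219, 97, 121)

64% lies between the 47% and 100% stops, so the local fraction is t = (64 − 47)/(100 − 47) = 17/53 ≈ 0.3208.
#ff6f61 → (255, 111, 97); #8e44ad → (142, 68, 173).
R = 255 + 0.3208 × (142 − 255) = 218.75 → 219
G = 111 + 0.3208 × (68 − 111) = 97.206 → 97
B = 97 + 0.3208 × (173 − 97) = 121.381 → 121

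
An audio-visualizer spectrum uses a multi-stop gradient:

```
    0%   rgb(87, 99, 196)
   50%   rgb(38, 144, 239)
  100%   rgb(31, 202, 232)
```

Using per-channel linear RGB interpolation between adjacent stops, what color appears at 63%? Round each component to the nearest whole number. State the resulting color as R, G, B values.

(36, 159, 237)

63% lies between the 50% and 100% stops, so the local fraction is t = (63 − 50)/(100 − 50) = 13/50 ≈ 0.26.
R = 38 + 0.26 × (31 − 38) = 36.18 → 36
G = 144 + 0.26 × (202 − 144) = 159.08 → 159
B = 239 + 0.26 × (232 − 239) = 237.18 → 237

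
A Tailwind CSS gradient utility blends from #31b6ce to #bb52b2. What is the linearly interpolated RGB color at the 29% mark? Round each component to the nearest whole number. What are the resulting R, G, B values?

(89, 153, 198)

#31b6ce → (49, 182, 206); #bb52b2 → (187, 82, 178).
29% corresponds to t = 0.29.
R = 49 + 0.29 × (187 − 49) = 49 + 0.29 × 138 = 89.02 → 89
G = 182 + 0.29 × (82 − 182) = 182 + 0.29 × -100 = 153 → 153
B = 206 + 0.29 × (178 − 206) = 206 + 0.29 × -28 = 197.88 → 198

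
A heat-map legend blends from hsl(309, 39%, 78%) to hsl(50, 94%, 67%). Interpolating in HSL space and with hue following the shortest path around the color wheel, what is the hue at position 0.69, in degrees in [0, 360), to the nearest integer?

Hue: 50 − 309 = -259°, but |-259| > 180 so the shorter arc goes the other way: Δh = -259 + 360 = 101°.
H = 309 + 0.69 × (101) = 378.69 → 379 → 379 mod 360 = 19°

19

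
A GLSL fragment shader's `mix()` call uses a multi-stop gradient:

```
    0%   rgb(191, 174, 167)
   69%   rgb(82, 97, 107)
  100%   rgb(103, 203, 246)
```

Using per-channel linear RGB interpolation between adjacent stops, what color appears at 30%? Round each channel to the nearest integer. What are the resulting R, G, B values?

30% lies between the 0% and 69% stops, so the local fraction is t = (30 − 0)/(69 − 0) = 30/69 ≈ 0.4348.
R = 191 + 0.4348 × (82 − 191) = 143.607 → 144
G = 174 + 0.4348 × (97 − 174) = 140.52 → 141
B = 167 + 0.4348 × (107 − 167) = 140.912 → 141

(144, 141, 141)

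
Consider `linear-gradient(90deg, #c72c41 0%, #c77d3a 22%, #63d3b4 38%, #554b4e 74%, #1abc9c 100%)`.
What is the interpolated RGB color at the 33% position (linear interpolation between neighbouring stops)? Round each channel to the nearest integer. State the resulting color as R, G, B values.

33% lies between the 22% and 38% stops, so the local fraction is t = (33 − 22)/(38 − 22) = 11/16 ≈ 0.6875.
#c77d3a → (199, 125, 58); #63d3b4 → (99, 211, 180).
R = 199 + 0.6875 × (99 − 199) = 130.25 → 130
G = 125 + 0.6875 × (211 − 125) = 184.125 → 184
B = 58 + 0.6875 × (180 − 58) = 141.875 → 142

(130, 184, 142)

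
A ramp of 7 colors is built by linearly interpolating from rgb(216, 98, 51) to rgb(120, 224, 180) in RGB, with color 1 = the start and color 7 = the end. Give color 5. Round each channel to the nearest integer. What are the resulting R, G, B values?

With 7 swatches and endpoints inclusive, swatch 5 sits at t = (5 − 1)/(7 − 1) = 4/6 ≈ 0.6667.
R = 216 + 0.6667 × (120 − 216) = 151.997 → 152
G = 98 + 0.6667 × (224 − 98) = 182.004 → 182
B = 51 + 0.6667 × (180 − 51) = 137.004 → 137

(152, 182, 137)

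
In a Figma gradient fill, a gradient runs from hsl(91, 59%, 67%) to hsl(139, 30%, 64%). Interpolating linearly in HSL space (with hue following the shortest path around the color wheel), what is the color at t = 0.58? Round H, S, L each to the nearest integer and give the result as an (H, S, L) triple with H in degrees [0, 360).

Hue arc: Δh = 139 − 91 = 48° (|Δh| ≤ 180, already the shorter path).
H = 91 + 0.58 × (48) = 118.84 → 119°
S = 59 + 0.58 × (30 − 59) = 42.18 → 42%
L = 67 + 0.58 × (64 − 67) = 65.26 → 65%

(119, 42, 65)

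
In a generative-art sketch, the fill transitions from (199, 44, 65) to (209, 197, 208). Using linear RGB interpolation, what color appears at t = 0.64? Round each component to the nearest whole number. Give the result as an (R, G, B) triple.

R = 199 + 0.64 × (209 − 199) = 199 + 0.64 × 10 = 205.4 → 205
G = 44 + 0.64 × (197 − 44) = 44 + 0.64 × 153 = 141.92 → 142
B = 65 + 0.64 × (208 − 65) = 65 + 0.64 × 143 = 156.52 → 157
So the blended color is (205, 142, 157), about #cd8e9d.

(205, 142, 157)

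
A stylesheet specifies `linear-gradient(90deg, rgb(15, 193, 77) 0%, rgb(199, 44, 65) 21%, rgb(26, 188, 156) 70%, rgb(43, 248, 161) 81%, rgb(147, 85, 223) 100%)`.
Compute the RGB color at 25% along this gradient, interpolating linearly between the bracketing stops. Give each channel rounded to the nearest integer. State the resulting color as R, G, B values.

25% lies between the 21% and 70% stops, so the local fraction is t = (25 − 21)/(70 − 21) = 4/49 ≈ 0.0816.
R = 199 + 0.0816 × (26 − 199) = 184.883 → 185
G = 44 + 0.0816 × (188 − 44) = 55.75 → 56
B = 65 + 0.0816 × (156 − 65) = 72.426 → 72

(185, 56, 72)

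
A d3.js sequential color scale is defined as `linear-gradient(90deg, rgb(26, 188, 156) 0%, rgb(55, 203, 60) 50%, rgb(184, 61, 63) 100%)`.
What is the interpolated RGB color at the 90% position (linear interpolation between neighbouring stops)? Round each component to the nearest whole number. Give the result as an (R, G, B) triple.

(158, 89, 62)

90% lies between the 50% and 100% stops, so the local fraction is t = (90 − 50)/(100 − 50) = 40/50 ≈ 0.8.
R = 55 + 0.8 × (184 − 55) = 158.2 → 158
G = 203 + 0.8 × (61 − 203) = 89.4 → 89
B = 60 + 0.8 × (63 − 60) = 62.4 → 62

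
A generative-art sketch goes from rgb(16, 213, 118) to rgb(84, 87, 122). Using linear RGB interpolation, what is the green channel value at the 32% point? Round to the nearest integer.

173

G = 213 + 0.32 × (87 − 213) = 172.68 → 173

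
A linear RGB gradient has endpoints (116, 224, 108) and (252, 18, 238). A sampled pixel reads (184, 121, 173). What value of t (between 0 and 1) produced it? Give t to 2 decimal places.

Invert the lerp on the G channel (largest span, 206): t = (121 − 224) / (18 − 224) = -103/-206 = 0.5.
Check on R: (184 − 116)/(252 − 116) = 0.5 ✓

0.50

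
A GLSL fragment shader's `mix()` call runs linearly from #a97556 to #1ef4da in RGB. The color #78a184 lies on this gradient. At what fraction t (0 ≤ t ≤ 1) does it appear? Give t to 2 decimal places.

0.35

Invert the lerp on the R channel (largest span, 139): t = (120 − 169) / (30 − 169) = -49/-139 = 0.35252.
Check on G: (161 − 117)/(244 − 117) = 0.3465 ✓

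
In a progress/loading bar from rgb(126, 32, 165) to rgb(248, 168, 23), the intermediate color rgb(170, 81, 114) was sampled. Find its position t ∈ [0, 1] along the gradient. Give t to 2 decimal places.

Invert the lerp on the B channel (largest span, 142): t = (114 − 165) / (23 − 165) = -51/-142 = 0.35915.
Check on R: (170 − 126)/(248 − 126) = 0.3607 ✓

0.36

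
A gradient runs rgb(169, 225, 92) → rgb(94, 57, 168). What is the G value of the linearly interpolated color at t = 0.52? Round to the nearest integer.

G = 225 + 0.52 × (57 − 225) = 137.64 → 138

138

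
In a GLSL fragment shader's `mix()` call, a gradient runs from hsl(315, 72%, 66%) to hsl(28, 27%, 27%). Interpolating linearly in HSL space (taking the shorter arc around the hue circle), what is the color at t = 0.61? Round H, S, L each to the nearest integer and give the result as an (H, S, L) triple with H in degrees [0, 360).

(0, 45, 42)

Hue: 28 − 315 = -287°, but |-287| > 180 so the shorter arc goes the other way: Δh = -287 + 360 = 73°.
H = 315 + 0.61 × (73) = 359.53 → 360 → 360 mod 360 = 0°
S = 72 + 0.61 × (27 − 72) = 44.55 → 45%
L = 66 + 0.61 × (27 − 66) = 42.21 → 42%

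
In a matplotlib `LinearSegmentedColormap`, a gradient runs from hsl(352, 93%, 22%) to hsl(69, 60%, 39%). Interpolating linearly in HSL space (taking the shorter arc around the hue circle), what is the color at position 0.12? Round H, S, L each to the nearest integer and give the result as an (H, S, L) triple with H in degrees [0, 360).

(1, 89, 24)

Hue: 69 − 352 = -283°, but |-283| > 180 so the shorter arc goes the other way: Δh = -283 + 360 = 77°.
H = 352 + 0.12 × (77) = 361.24 → 361 → 361 mod 360 = 1°
S = 93 + 0.12 × (60 − 93) = 89.04 → 89%
L = 22 + 0.12 × (39 − 22) = 24.04 → 24%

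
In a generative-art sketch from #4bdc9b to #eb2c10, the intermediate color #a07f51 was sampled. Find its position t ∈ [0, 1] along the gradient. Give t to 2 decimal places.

0.53

Invert the lerp on the G channel (largest span, 176): t = (127 − 220) / (44 − 220) = -93/-176 = 0.52841.
Check on R: (160 − 75)/(235 − 75) = 0.5312 ✓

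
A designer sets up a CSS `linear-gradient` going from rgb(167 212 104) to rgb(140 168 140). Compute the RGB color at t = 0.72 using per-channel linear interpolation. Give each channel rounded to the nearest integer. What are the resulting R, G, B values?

R = 167 + 0.72 × (140 − 167) = 167 + 0.72 × -27 = 147.56 → 148
G = 212 + 0.72 × (168 − 212) = 212 + 0.72 × -44 = 180.32 → 180
B = 104 + 0.72 × (140 − 104) = 104 + 0.72 × 36 = 129.92 → 130
So the blended color is (148, 180, 130), about #94b482.

(148, 180, 130)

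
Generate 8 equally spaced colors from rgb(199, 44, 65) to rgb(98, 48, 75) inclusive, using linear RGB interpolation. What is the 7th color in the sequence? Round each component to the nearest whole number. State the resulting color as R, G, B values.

With 8 swatches and endpoints inclusive, swatch 7 sits at t = (7 − 1)/(8 − 1) = 6/7 ≈ 0.8571.
R = 199 + 0.8571 × (98 − 199) = 112.433 → 112
G = 44 + 0.8571 × (48 − 44) = 47.428 → 47
B = 65 + 0.8571 × (75 − 65) = 73.571 → 74

(112, 47, 74)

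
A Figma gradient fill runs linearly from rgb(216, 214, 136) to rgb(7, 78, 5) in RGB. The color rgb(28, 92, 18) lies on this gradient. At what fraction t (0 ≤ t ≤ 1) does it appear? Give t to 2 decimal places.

Invert the lerp on the R channel (largest span, 209): t = (28 − 216) / (7 − 216) = -188/-209 = 0.89952.
Check on G: (92 − 214)/(78 − 214) = 0.8971 ✓

0.90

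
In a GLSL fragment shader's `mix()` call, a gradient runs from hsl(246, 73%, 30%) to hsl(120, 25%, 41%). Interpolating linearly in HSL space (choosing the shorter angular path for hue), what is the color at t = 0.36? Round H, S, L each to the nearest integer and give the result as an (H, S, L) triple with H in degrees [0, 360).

Hue arc: Δh = 120 − 246 = -126° (|Δh| ≤ 180, already the shorter path).
H = 246 + 0.36 × (-126) = 200.64 → 201°
S = 73 + 0.36 × (25 − 73) = 55.72 → 56%
L = 30 + 0.36 × (41 − 30) = 33.96 → 34%

(201, 56, 34)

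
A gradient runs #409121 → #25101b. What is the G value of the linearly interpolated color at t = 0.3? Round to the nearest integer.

106

G₁ = 145 (from #409121), G₂ = 16 (from #25101b).
G = 145 + 0.3 × (16 − 145) = 106.3 → 106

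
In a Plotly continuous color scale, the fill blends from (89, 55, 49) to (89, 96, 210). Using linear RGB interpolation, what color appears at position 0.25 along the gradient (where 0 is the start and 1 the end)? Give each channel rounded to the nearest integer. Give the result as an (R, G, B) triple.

(89, 65, 89)

R = 89 + 0.25 × (89 − 89) = 89 + 0.25 × 0 = 89 → 89
G = 55 + 0.25 × (96 − 55) = 55 + 0.25 × 41 = 65.25 → 65
B = 49 + 0.25 × (210 − 49) = 49 + 0.25 × 161 = 89.25 → 89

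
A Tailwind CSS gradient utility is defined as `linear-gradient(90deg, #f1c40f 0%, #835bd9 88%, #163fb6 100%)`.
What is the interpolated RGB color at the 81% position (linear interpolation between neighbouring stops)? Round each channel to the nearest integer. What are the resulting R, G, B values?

(140, 99, 201)

81% lies between the 0% and 88% stops, so the local fraction is t = (81 − 0)/(88 − 0) = 81/88 ≈ 0.9205.
#f1c40f → (241, 196, 15); #835bd9 → (131, 91, 217).
R = 241 + 0.9205 × (131 − 241) = 139.745 → 140
G = 196 + 0.9205 × (91 − 196) = 99.347 → 99
B = 15 + 0.9205 × (217 − 15) = 200.941 → 201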